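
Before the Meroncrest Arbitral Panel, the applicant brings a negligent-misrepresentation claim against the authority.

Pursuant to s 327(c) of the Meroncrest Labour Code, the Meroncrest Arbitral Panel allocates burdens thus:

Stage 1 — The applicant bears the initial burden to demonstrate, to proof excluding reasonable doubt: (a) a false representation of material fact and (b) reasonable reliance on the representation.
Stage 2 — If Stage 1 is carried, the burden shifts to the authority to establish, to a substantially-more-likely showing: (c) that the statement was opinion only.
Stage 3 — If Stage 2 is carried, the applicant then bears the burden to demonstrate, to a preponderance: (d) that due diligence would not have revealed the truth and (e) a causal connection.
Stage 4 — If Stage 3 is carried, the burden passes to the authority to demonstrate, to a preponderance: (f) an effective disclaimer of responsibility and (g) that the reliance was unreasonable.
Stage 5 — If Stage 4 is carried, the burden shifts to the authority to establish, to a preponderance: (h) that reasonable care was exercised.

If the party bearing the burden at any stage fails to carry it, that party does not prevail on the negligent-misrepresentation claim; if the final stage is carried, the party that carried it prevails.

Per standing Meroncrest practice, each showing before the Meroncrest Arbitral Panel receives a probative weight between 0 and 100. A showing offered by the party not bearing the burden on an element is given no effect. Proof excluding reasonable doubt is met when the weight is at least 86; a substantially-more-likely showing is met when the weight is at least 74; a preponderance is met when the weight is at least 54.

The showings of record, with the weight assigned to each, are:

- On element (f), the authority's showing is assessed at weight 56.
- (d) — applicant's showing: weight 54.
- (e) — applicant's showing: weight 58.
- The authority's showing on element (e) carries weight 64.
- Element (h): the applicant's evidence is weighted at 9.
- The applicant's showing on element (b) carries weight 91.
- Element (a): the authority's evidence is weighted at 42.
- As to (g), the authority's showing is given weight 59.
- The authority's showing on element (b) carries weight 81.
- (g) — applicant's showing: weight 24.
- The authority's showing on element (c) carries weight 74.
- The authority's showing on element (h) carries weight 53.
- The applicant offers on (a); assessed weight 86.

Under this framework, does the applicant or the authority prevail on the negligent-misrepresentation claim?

applicant

Stage 1 (applicant, proof excluding reasonable doubt, weight is at least 86): (a) 86 (authority's 42 disregarded) ≥ 86 — meets; (b) 91 (authority's 81 disregarded) ≥ 86 — meets.
  All elements met. The burden passes to the authority.
Stage 2 (authority, a substantially-more-likely showing, weight is at least 74): (c) 74 ≥ 74 — meets.
  Stage 2 carried; the burden shifts to the applicant.
Stage 3 (applicant, a preponderance, weight is at least 54): (d) 54 ≥ 54 — meets; (e) 58 (authority's 64 disregarded) ≥ 54 — meets.
  Stage 3 is satisfied; the onus moves to the authority.
Stage 4 (authority, a preponderance, weight is at least 54): (f) 56 ≥ 54 — meets; (g) 59 (applicant's 24 disregarded) ≥ 54 — meets.
  Stage 4 is satisfied; the authority continues to bear the burden.
Stage 5 (authority, a preponderance, weight is at least 54): (h) 53 (applicant's 9 disregarded) < 54 — fails.
  The authority does not carry Stage 5.
So the applicant prevails.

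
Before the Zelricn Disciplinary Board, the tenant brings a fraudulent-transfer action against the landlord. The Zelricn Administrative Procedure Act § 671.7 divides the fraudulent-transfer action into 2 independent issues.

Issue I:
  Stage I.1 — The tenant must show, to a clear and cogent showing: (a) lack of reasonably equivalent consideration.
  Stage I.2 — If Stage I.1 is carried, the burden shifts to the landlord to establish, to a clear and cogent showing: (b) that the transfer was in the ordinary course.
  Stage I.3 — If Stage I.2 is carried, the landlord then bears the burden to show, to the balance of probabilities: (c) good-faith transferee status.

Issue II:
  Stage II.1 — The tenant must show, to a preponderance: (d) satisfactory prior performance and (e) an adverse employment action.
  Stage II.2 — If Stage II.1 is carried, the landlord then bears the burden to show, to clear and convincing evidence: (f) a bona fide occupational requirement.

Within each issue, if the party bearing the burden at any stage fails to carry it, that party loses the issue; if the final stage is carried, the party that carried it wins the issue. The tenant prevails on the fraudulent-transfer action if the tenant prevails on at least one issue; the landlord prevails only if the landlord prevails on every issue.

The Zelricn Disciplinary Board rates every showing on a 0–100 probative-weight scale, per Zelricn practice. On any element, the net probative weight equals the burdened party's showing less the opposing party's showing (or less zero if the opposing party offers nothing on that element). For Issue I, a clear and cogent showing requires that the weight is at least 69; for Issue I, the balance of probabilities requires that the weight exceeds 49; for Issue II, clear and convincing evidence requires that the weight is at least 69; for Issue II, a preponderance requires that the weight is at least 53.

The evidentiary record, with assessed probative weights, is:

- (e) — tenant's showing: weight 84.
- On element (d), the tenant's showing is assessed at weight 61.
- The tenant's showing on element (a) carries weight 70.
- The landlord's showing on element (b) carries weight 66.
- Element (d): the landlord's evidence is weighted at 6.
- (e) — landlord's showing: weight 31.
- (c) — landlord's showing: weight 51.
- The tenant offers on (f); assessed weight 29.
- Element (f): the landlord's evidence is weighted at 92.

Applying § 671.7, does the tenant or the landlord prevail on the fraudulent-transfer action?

— Issue I —
Stage I.1 — burden on tenant; standard: a clear and cogent showing (weight is at least 69).
    (a): 70 ≥ 69 [met]
  Stage I.1 is satisfied; the onus moves to the landlord.
Stage I.2 — burden on landlord; standard: a clear and cogent showing (weight is at least 69).
    (b): 66 < 69 [not met]
  The landlord does not carry Stage I.2.
The tenant prevails on this issue.
— Issue II —
Stage II.1 (tenant, a preponderance, weight is at least 53): (d) net 61−6=55 ≥ 53 — meets; (e) net 84−31=53 ≥ 53 — meets.
  Stage II.1 is satisfied; the onus moves to the landlord.
Stage II.2 (landlord, clear and convincing evidence, weight is at least 69): (f) net 92−29=63 < 69 — fails.
  The landlord does not carry Stage II.2.
The tenant prevails on this issue.
Per-issue: Issue I → tenant; Issue II → tenant. The tenant must prevail on at least one issue; overall, the tenant prevails.

tenant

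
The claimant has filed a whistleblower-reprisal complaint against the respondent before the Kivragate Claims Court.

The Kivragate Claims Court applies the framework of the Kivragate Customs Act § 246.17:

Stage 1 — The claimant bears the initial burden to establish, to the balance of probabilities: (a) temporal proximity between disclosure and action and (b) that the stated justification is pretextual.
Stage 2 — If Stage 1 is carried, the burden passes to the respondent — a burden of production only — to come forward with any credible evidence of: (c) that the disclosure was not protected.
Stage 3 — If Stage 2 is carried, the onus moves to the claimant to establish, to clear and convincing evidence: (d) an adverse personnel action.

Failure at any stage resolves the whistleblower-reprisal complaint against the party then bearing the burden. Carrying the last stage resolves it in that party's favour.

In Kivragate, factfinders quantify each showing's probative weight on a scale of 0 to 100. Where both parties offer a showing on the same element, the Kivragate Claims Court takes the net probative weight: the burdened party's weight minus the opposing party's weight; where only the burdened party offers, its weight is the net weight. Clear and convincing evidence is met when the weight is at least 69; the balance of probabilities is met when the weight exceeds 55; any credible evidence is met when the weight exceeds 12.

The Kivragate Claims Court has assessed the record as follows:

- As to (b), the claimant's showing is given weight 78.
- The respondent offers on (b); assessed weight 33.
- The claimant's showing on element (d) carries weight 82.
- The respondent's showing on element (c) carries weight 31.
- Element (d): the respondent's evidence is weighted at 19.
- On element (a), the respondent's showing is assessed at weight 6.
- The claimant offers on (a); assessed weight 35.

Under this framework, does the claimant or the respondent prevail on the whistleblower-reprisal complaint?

Stage 1 — burden on claimant; standard: the balance of probabilities (weight exceeds 55).
    (a): 35 − 6 = 29 ≤ 55 [not met]
    (b): 78 − 33 = 45 ≤ 55 [not met]
  Not every element is met, so the claimant fails to carry Stage 1.
The respondent prevails.

respondent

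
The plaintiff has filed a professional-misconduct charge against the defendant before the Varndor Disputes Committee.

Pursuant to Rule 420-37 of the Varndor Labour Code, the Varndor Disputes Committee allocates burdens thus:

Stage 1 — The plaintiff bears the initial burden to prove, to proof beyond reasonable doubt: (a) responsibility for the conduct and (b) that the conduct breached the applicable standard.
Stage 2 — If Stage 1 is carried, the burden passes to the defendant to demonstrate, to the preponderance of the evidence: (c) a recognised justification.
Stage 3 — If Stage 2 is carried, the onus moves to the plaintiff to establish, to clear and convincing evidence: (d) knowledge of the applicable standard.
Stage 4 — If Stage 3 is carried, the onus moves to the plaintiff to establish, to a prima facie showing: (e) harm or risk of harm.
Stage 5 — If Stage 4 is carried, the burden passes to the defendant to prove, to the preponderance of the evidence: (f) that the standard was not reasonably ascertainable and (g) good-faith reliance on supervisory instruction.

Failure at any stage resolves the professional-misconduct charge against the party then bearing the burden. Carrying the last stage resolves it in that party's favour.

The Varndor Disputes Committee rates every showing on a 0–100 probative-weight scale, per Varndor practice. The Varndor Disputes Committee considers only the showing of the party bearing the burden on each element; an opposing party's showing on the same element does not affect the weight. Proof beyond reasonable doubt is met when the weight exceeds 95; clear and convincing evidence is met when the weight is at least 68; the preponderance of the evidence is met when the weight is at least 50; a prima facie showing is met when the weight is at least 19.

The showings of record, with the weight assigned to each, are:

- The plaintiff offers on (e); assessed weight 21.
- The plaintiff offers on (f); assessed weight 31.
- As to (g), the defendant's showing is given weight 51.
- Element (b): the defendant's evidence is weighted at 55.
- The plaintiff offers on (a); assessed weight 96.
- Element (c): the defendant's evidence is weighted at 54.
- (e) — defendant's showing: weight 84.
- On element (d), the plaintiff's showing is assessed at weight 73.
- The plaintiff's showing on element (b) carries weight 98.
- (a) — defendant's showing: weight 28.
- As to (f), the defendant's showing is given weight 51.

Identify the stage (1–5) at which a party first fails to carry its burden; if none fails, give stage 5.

stage 5

Stage 1 (plaintiff, proof beyond reasonable doubt, weight exceeds 95): (a) 96 (defendant's 28 disregarded) > 95 — meets; (b) 98 (defendant's 55 disregarded) > 95 — meets.
  All elements met. The burden passes to the defendant.
Stage 2 (defendant, the preponderance of the evidence, weight is at least 50): (c) 54 ≥ 50 — meets.
  Stage 2 is satisfied; the onus moves to the plaintiff.
Stage 3 (plaintiff, clear and convincing evidence, weight is at least 68): (d) 73 ≥ 68 — meets.
  All elements met. The plaintiff retains the burden for Stage 4.
Stage 4 (plaintiff, a prima facie showing, weight is at least 19): (e) 21 (defendant's 84 disregarded) ≥ 19 — meets.
  All elements met. The burden passes to the defendant.
Stage 5 (defendant, the preponderance of the evidence, weight is at least 50): (f) 51 (plaintiff's 31 disregarded) ≥ 50 — meets; (g) 51 ≥ 50 — meets.
  Stage 5 carried; the final stage is satisfied.
All stages carried — the defendant prevails.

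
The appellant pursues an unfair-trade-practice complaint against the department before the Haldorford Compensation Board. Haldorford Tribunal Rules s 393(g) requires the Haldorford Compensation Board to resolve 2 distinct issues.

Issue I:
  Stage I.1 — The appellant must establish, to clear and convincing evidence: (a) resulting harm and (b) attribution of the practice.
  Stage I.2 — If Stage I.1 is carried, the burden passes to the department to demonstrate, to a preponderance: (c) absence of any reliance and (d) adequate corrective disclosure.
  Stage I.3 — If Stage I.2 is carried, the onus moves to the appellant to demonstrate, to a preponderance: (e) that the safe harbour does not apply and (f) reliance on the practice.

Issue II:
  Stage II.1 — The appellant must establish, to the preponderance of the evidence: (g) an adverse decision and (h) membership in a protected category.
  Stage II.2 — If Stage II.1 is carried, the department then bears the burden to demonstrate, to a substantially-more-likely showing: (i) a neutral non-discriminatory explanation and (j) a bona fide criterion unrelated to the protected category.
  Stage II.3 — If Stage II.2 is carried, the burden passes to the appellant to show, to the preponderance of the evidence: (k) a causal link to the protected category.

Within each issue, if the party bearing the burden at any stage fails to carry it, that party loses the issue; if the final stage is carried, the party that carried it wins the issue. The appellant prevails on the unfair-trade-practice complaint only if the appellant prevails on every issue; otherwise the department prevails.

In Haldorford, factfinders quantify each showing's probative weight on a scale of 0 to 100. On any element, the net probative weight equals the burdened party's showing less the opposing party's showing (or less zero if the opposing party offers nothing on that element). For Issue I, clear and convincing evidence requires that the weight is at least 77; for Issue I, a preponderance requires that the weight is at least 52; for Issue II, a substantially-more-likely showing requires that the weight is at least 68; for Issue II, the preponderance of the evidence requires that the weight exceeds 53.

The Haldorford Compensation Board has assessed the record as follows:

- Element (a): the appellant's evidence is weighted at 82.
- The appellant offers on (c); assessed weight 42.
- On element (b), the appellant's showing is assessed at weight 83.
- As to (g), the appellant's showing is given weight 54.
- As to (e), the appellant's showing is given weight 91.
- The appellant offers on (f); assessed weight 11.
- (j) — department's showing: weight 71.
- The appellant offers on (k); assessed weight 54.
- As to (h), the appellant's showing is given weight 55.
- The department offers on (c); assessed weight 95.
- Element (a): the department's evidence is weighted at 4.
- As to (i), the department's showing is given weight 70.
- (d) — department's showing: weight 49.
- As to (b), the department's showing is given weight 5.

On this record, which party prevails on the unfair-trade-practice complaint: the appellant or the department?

— Issue I —
Stage I.1 (appellant, clear and convincing evidence, weight is at least 77): (a) net 82−4=78 ≥ 77 — meets; (b) net 83−5=78 ≥ 77 — meets.
  Stage I.1 carried; the burden shifts to the department.
Stage I.2 (department, a preponderance, weight is at least 52): (c) net 95−42=53 ≥ 52 — meets; (d) 49 < 52 — fails.
  Not every element is met, so the department fails to carry Stage I.2.
The analysis ends at Stage I.2; the appellant prevails on this issue.
— Issue II —
At Stage II.1 the appellant must meet the preponderance of the evidence (weight exceeds 53): on (g) the weight is 54, which does exceed 53, so (g) meets the standard; on (h) the weight is 55, which does exceed 53, so (h) meets the standard.
  Stage II.1 carried; the burden shifts to the department.
At Stage II.2 the department must meet a substantially-more-likely showing (weight is at least 68): on (i) the weight is 70, which does reach 68, so (i) meets the standard; on (j) the weight is 71, ≥ 68, so (j) meets the standard.
  Stage II.2 is satisfied; the onus moves to the appellant.
At Stage II.3 the appellant must meet the preponderance of the evidence (weight exceeds 53): on (k) the weight is 54, > 53, so (k) meets the standard.
  All elements met at the final stage.
All stages carried — the appellant prevails on this issue.
Per-issue: Issue I → appellant; Issue II → appellant. The appellant must prevail on every issue; overall, the appellant prevails.

appellant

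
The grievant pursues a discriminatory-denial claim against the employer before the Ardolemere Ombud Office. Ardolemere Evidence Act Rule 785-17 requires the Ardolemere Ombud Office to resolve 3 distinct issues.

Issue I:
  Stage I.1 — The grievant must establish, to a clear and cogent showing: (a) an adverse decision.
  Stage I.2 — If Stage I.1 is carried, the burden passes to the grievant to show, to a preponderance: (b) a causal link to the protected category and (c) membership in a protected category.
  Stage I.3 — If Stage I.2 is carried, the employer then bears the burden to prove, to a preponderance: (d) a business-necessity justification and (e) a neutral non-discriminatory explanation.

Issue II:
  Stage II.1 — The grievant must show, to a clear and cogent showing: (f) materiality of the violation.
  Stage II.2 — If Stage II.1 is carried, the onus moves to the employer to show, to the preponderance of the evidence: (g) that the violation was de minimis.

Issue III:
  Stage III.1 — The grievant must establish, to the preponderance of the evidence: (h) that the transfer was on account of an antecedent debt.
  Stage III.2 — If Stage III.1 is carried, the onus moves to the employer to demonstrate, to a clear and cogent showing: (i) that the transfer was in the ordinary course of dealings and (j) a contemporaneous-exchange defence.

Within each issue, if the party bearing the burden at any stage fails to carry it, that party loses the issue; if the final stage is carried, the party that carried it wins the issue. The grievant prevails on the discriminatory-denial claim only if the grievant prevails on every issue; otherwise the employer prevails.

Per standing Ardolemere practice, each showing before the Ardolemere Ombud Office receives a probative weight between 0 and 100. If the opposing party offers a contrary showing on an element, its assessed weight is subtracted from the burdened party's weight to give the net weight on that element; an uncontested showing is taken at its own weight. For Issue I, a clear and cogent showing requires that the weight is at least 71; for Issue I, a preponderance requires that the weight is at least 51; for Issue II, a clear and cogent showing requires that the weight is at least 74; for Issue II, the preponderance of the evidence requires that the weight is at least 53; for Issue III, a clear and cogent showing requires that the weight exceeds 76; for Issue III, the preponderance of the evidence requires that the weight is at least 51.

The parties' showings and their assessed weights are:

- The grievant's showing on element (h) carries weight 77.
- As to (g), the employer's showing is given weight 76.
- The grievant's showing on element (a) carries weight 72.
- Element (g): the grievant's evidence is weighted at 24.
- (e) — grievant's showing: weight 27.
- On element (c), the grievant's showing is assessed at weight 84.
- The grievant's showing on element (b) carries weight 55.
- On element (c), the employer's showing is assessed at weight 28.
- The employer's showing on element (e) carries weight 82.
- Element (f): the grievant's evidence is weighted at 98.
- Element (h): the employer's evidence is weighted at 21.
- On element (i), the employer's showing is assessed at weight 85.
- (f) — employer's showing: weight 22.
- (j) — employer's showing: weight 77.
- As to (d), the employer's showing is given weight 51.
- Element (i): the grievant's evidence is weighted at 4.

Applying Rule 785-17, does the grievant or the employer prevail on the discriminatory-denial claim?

— Issue I —
Stage I.1 (grievant, a clear and cogent showing, weight is at least 71): (a) 72 ≥ 71 — meets.
  All elements met. The grievant retains the burden for Stage I.2.
Stage I.2 (grievant, a preponderance, weight is at least 51): (b) 55 ≥ 51 — meets; (c) net 84−28=56 ≥ 51 — meets.
  The grievant carries Stage I.2; the employer now bears the burden.
Stage I.3 (employer, a preponderance, weight is at least 51): (d) 51 ≥ 51 — meets; (e) net 82−27=55 ≥ 51 — meets.
  Stage I.3 carried; the final stage is satisfied.
All stages carried — the employer prevails on this issue.
— Issue II —
At Stage II.1 the grievant must meet a clear and cogent showing (weight is at least 74): on (f) the weight is 98 less the opposing 22 gives net 76, which does reach 74, so (f) meets the standard.
  The grievant carries Stage II.1; the employer now bears the burden.
At Stage II.2 the employer must meet the preponderance of the evidence (weight is at least 53): on (g) the weight is 76 less the opposing 24 gives net 52, which does not reach 53, so (g) does not meet the standard.
  Stage II.2 not carried; the employer fails its burden.
The analysis ends at Stage II.2; the grievant prevails on this issue.
— Issue III —
Stage III.1 (grievant, the preponderance of the evidence, weight is at least 51): (h) net 77−21=56 ≥ 51 — meets.
  The grievant carries Stage III.1; the employer now bears the burden.
Stage III.2 (employer, a clear and cogent showing, weight exceeds 76): (i) net 85−4=81 > 76 — meets; (j) 77 > 76 — meets.
  The employer carries the last stage.
With every stage satisfied, the employer prevails on this issue.
Per-issue: Issue I → employer; Issue II → grievant; Issue III → employer. The grievant must prevail on every issue; overall, the employer prevails.

employer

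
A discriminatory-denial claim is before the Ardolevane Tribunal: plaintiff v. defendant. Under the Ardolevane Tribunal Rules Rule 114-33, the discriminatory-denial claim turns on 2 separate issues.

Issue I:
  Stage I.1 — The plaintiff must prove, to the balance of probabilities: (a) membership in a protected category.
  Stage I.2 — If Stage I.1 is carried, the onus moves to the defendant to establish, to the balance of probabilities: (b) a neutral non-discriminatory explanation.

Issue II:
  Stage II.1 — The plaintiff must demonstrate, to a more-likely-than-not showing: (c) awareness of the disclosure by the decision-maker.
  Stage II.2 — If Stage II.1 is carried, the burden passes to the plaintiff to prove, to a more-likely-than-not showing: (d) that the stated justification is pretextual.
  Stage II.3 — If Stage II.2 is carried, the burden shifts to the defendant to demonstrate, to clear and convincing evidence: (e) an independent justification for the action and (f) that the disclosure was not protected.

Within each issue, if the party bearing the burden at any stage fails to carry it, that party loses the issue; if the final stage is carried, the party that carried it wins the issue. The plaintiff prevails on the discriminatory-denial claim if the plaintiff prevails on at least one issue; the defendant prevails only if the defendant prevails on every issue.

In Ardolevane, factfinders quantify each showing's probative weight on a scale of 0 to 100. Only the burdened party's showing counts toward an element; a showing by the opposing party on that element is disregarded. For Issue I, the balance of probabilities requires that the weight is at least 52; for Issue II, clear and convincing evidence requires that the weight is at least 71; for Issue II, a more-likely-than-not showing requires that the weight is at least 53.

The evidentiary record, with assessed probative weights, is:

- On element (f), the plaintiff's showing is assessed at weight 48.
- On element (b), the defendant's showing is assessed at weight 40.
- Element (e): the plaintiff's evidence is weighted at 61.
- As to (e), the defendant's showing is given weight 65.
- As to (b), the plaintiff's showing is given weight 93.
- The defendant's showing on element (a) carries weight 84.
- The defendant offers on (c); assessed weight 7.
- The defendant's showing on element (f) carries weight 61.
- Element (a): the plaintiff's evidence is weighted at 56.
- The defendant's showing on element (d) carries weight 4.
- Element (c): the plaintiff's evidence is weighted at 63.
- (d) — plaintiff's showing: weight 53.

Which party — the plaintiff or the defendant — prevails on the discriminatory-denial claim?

plaintiff

— Issue I —
At Stage I.1 the plaintiff must meet the balance of probabilities (weight is at least 52): on (a) the weight is 56 (the defendant's 84 is given no effect), ≥ 52, so (a) meets the standard.
  Stage I.1 carried; the burden shifts to the defendant.
At Stage I.2 the defendant must meet the balance of probabilities (weight is at least 52): on (b) the weight is 40 (the plaintiff's 93 is given no effect), which does not reach 52, so (b) does not meet the standard.
  Stage I.2 not carried; the defendant fails its burden.
The plaintiff prevails on this issue.
— Issue II —
Stage II.1 (plaintiff, a more-likely-than-not showing, weight is at least 53): (c) 63 (defendant's 7 disregarded) ≥ 53 — meets.
  Stage II.1 is satisfied; the plaintiff continues to bear the burden.
Stage II.2 (plaintiff, a more-likely-than-not showing, weight is at least 53): (d) 53 (defendant's 4 disregarded) ≥ 53 — meets.
  Stage II.2 is satisfied; the onus moves to the defendant.
Stage II.3 (defendant, clear and convincing evidence, weight is at least 71): (e) 65 (plaintiff's 61 disregarded) < 71 — fails; (f) 61 (plaintiff's 48 disregarded) < 71 — fails.
  Not every element is met, so the defendant fails to carry Stage II.3.
The analysis ends at Stage II.3; the plaintiff prevails on this issue.
Per-issue: Issue I → plaintiff; Issue II → plaintiff. The plaintiff must prevail on at least one issue; overall, the plaintiff prevails.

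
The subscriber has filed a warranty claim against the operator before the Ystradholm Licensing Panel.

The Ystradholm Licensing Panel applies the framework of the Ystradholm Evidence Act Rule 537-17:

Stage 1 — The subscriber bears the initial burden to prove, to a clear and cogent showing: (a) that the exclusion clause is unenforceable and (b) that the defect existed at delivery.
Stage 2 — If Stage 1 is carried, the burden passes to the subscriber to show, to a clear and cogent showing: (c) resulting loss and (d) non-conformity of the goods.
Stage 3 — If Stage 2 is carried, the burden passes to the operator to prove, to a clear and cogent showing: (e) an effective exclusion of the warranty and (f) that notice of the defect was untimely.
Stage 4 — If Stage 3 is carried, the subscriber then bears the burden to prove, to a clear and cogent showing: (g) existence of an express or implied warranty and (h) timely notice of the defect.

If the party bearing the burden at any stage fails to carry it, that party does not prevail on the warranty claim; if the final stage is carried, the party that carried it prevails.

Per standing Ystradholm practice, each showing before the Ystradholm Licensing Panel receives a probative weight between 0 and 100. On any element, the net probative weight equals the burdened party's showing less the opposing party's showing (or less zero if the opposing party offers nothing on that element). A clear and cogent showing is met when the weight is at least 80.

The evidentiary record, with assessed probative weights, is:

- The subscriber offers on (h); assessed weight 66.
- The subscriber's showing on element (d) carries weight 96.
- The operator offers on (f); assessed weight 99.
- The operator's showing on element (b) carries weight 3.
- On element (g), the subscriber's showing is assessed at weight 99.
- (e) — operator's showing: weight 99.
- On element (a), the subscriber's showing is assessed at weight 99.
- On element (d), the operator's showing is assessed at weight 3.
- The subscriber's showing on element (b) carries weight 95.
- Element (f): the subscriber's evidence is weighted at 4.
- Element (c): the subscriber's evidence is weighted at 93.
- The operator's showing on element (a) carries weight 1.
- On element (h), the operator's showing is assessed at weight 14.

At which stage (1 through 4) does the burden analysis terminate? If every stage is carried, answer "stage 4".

stage 4

Stage 1 (subscriber, a clear and cogent showing, weight is at least 80): (a) net 99−1=98 ≥ 80 — meets; (b) net 95−3=92 ≥ 80 — meets.
  Stage 1 carried; the burden remains with the subscriber.
Stage 2 (subscriber, a clear and cogent showing, weight is at least 80): (c) 93 ≥ 80 — meets; (d) net 96−3=93 ≥ 80 — meets.
  All elements met. The burden passes to the operator.
Stage 3 (operator, a clear and cogent showing, weight is at least 80): (e) 99 ≥ 80 — meets; (f) net 99−4=95 ≥ 80 — meets.
  The operator carries Stage 3; the subscriber now bears the burden.
Stage 4 (subscriber, a clear and cogent showing, weight is at least 80): (g) 99 ≥ 80 — meets; (h) net 66−14=52 < 80 — fails.
  Not every element is met, so the subscriber fails to carry Stage 4.
So the operator prevails.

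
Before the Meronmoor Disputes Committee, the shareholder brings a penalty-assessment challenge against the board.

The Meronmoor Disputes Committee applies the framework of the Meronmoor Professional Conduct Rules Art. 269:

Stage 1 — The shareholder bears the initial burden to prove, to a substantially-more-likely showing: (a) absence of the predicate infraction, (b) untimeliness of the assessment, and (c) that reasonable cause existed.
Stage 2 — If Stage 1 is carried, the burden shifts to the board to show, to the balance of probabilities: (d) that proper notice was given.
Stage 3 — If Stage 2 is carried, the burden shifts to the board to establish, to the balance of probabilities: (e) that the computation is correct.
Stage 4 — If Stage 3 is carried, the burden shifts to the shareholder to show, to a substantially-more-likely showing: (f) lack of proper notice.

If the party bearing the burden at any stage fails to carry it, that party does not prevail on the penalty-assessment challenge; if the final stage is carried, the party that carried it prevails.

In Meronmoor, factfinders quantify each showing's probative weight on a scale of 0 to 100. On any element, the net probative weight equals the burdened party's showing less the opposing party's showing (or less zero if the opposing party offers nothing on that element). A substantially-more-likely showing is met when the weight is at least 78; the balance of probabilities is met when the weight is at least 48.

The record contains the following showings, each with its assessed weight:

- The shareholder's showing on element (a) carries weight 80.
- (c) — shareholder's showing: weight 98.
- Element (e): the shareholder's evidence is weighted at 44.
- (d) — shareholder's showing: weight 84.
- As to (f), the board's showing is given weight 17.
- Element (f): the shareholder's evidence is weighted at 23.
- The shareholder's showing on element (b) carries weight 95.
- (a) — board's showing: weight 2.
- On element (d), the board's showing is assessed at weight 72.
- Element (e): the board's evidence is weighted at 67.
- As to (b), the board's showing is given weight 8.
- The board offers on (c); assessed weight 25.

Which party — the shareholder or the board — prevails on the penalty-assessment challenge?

board

At Stage 1 the shareholder must meet a substantially-more-likely showing (weight is at least 78): on (a) the weight is 80 less the opposing 2 gives net 78, which does reach 78, so (a) meets the standard; on (b) the weight is 95 less the opposing 8 gives net 87, ≥ 78, so (b) meets the standard; on (c) the weight is 98 less the opposing 25 gives net 73, which does not reach 78, so (c) does not meet the standard.
  Stage 1 not carried; the shareholder fails its burden.
So the board prevails.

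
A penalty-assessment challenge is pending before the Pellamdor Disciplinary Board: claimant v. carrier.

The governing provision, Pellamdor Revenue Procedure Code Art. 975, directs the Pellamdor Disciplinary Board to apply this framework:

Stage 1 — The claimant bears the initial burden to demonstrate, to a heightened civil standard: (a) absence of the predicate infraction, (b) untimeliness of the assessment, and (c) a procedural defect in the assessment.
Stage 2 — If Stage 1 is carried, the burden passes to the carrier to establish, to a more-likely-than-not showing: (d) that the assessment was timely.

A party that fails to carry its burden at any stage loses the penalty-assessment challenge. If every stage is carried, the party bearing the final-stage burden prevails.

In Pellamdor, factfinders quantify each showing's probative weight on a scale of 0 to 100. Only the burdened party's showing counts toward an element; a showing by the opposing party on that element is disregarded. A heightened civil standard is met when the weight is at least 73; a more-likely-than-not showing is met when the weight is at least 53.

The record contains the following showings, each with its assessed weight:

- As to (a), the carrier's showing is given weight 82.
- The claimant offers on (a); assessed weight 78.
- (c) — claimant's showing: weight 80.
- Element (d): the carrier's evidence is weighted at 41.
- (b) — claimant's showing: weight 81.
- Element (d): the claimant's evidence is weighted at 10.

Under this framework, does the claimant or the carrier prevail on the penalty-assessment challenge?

claimant

At Stage 1 the claimant must meet a heightened civil standard (weight is at least 73): on (a) the weight is 78 (the carrier's 82 is given no effect), ≥ 73, so (a) meets the standard; on (b) the weight is 81, which does reach 73, so (b) meets the standard; on (c) the weight is 80, ≥ 73, so (c) meets the standard.
  The claimant carries Stage 1; the carrier now bears the burden.
At Stage 2 the carrier must meet a more-likely-than-not showing (weight is at least 53): on (d) the weight is 41 (the claimant's 10 is given no effect), < 53, so (d) does not meet the standard.
  The carrier does not carry Stage 2.
The analysis ends at Stage 2; the claimant prevails.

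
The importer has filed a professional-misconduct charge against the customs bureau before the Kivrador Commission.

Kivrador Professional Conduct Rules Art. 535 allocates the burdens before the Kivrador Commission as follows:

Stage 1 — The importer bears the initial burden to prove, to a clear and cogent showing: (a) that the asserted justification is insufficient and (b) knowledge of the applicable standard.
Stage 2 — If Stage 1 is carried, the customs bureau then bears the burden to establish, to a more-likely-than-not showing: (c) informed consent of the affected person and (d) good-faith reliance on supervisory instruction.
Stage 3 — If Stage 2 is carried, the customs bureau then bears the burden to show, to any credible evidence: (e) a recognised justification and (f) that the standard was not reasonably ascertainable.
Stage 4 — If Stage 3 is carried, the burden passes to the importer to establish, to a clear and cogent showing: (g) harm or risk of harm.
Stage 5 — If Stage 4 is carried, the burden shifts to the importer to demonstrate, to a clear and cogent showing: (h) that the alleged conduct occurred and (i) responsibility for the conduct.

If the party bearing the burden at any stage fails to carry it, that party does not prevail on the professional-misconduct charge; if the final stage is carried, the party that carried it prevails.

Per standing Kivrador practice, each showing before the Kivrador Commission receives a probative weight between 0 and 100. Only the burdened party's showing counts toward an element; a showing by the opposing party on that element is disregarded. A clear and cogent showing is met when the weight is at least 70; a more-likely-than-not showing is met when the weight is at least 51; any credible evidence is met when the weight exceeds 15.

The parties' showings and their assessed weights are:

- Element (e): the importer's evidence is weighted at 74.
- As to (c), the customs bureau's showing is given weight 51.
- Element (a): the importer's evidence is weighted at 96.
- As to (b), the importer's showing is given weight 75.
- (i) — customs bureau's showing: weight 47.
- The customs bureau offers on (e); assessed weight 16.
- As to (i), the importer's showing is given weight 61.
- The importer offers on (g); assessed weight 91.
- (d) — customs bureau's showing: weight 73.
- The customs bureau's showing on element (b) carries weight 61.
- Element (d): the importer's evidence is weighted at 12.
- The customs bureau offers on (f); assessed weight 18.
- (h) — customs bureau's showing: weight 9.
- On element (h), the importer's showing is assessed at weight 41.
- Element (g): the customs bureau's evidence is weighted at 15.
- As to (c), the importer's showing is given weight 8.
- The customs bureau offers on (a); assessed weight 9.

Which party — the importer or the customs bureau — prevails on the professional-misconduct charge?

Stage 1 — burden on importer; standard: a clear and cogent showing (weight is at least 70).
    (a): 96 (customs bureau's 9 disregarded) ≥ 70 [met]
    (b): 75 (customs bureau's 61 disregarded) ≥ 70 [met]
  Stage 1 is satisfied; the onus moves to the customs bureau.
Stage 2 — burden on customs bureau; standard: a more-likely-than-not showing (weight is at least 51).
    (c): 51 (importer's 8 disregarded) ≥ 51 [met]
    (d): 73 (importer's 12 disregarded) ≥ 51 [met]
  All elements met. The customs bureau retains the burden for Stage 3.
Stage 3 — burden on customs bureau; standard: any credible evidence (weight exceeds 15).
    (e): 16 (importer's 74 disregarded) > 15 [met]
    (f): 18 > 15 [met]
  All elements met. The burden passes to the importer.
Stage 4 — burden on importer; standard: a clear and cogent showing (weight is at least 70).
    (g): 91 (customs bureau's 15 disregarded) ≥ 70 [met]
  Stage 4 carried; the burden remains with the importer.
Stage 5 — burden on importer; standard: a clear and cogent showing (weight is at least 70).
    (h): 41 (customs bureau's 9 disregarded) < 70 [not met]
    (i): 61 (customs bureau's 47 disregarded) < 70 [not met]
  Not every element is met, so the importer fails to carry Stage 5.
So the customs bureau prevails.

customs bureau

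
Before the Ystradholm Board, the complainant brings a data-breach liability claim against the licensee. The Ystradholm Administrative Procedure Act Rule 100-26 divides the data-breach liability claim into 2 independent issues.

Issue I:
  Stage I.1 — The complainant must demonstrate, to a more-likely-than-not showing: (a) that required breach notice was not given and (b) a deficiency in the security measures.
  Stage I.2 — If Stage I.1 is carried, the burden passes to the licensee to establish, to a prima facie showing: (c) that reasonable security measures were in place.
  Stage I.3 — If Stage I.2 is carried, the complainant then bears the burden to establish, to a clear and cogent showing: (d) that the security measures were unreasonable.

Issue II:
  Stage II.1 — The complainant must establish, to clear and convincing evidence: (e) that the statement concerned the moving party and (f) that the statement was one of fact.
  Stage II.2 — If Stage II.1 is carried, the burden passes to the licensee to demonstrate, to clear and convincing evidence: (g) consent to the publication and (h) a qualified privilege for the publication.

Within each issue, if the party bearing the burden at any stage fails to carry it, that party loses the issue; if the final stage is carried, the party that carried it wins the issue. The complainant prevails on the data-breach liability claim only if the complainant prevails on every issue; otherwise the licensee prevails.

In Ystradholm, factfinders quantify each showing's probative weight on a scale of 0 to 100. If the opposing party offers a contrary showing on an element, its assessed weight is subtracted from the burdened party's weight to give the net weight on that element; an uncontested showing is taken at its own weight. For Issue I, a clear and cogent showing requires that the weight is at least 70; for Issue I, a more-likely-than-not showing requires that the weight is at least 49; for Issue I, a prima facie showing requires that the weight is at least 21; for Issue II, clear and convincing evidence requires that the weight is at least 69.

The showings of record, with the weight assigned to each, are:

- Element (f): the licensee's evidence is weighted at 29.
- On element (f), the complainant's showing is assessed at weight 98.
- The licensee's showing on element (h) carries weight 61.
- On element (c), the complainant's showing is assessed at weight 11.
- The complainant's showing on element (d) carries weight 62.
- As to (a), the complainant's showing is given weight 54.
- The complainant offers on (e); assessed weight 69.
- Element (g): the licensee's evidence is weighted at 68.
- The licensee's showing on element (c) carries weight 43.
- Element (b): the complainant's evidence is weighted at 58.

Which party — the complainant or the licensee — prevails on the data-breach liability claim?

licensee

— Issue I —
Stage I.1 — burden on complainant; standard: a more-likely-than-not showing (weight is at least 49).
    (a): 54 ≥ 49 [met]
    (b): 58 ≥ 49 [met]
  All elements met. The burden passes to the licensee.
Stage I.2 — burden on licensee; standard: a prima facie showing (weight is at least 21).
    (c): 43 − 11 = 32 ≥ 21 [met]
  Stage I.2 carried; the burden shifts to the complainant.
Stage I.3 — burden on complainant; standard: a clear and cogent showing (weight is at least 70).
    (d): 62 < 70 [not met]
  Not every element is met, so the complainant fails to carry Stage I.3.
So the licensee prevails on this issue.
— Issue II —
Stage II.1 — burden on complainant; standard: clear and convincing evidence (weight is at least 69).
    (e): 69 ≥ 69 [met]
    (f): 98 − 29 = 69 ≥ 69 [met]
  The complainant carries Stage II.1; the licensee now bears the burden.
Stage II.2 — burden on licensee; standard: clear and convincing evidence (weight is at least 69).
    (g): 68 < 69 [not met]
    (h): 61 < 69 [not met]
  Stage II.2 not carried; the licensee fails its burden.
The complainant prevails on this issue.
Per-issue: Issue I → licensee; Issue II → complainant. The complainant must prevail on every issue; overall, the licensee prevails.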